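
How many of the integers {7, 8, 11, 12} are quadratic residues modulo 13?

1

(7/13) = -1 → non-residue.
(8/13) = -1 → non-residue.
(11/13) = -1 → non-residue.
(12/13) = +1 → QR.
Total quadratic residues among the 4: 1.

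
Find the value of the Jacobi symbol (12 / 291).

Pull out 2^2: since 291 ≡ 3 (mod 8), (2/291) = -1, so (2/291)^2 = +1.
Reciprocity: 3 ≡ 3 and 291 ≡ 3 (mod 4), so (3/291) = −(291/3).
Reduce top mod 3: now compute (0/3).
Top reduces to 0: gcd > 1, so the symbol is 0.

0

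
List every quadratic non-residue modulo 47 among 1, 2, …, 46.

5,10,11,13,15,19,20,22,23,26,29,30,31,33,35,38,39,40,41,43,44,45,46

Square k = 1,…,23 (k and 47−k give the same square):
1²=1, 2²=4, 3²=9, 4²=16, 5²=25, 6²=36, 7²≡2, 8²≡17, 9²≡34, 10²≡6, 11²≡27, 12²≡3, 13²≡28, 14²≡8, 15²≡37, 16²≡21, 17²≡7, 18²≡42, 19²≡32, 20²≡24, 21²≡18, 22²≡14, 23²≡12 (mod 47).
The residues are {1, 2, 3, 4, 6, 7, 8, 9, 12, 14, 16, 17, 18, 21, 24, 25, 27, 28, 32, 34, 36, 37, 42}; the non-residues are the remaining 23 nonzero classes.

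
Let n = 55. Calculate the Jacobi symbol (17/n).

Reciprocity: 17 ≡ 1 and 55 ≡ 3 (mod 4), so (17/55) = +(55/17).
Reduce top mod 17: now compute (4/17).
Pull out 2^2: since 17 ≡ 1 (mod 8), (2/17) = +1, so (2/17)^2 = +1.
Reached (1/17) = 1. Collecting the sign flips along the way, the symbol is +1.

1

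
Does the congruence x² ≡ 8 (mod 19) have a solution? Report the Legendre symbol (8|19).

Pull out 2^3: since 19 ≡ 3 (mod 8), (2/19) = -1, so (2/19)^3 = -1.
Reached (1/19) = 1. Collecting the sign flips along the way, the symbol is -1.

-1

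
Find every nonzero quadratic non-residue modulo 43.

2, 3, 5, 7, 8, 12, 18, 19, 20, 22, 26, 27, 28, 29, 30, 32, 33, 34, 37, 39, 42

Square k = 1,…,21 (k and 43−k give the same square):
1²=1, 2²=4, 3²=9, 4²=16, 5²=25, 6²=36, 7²≡6, 8²≡21, 9²≡38, 10²≡14, 11²≡35, 12²≡15, 13²≡40, 14²≡24, 15²≡10, 16²≡41, 17²≡31, 18²≡23, 19²≡17, 20²≡13, 21²≡11 (mod 43).
The residues are {1, 4, 6, 9, 10, 11, 13, 14, 15, 16, 17, 21, 23, 24, 25, 31, 35, 36, 38, 40, 41}; the non-residues are the remaining 21 nonzero classes.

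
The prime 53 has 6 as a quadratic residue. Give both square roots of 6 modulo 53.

53 ≡ 1 (mod 4), so we find a root by search.
Trying successive values, 18² = 324 ≡ 6 (mod 53). The other root is 53 − 18 = 35.

18, 35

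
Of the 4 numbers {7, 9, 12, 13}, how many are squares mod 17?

(7/17) = -1 → non-residue.
(9/17) = +1 → QR.
(12/17) = -1 → non-residue.
(13/17) = +1 → QR.
Total quadratic residues among the 4: 2.

2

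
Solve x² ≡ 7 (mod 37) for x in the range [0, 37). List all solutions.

37 ≡ 1 (mod 4), so we find a root by search.
Trying successive values, 9² = 81 ≡ 7 (mod 37). The other root is 37 − 9 = 28.

9, 28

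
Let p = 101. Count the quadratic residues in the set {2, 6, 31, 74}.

(2/101) = -1 → non-residue.
(6/101) = +1 → QR.
(31/101) = +1 → QR.
(74/101) = -1 → non-residue.
Total quadratic residues among the 4: 2.

2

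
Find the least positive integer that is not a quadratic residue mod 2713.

5

(2/2713) = +1, so 2 is a residue.
(3/2713) = +1, so 3 is a residue.
(4/2713) = +1, so 4 is a residue.
(5/2713) = −1, so 5 is the smallest positive non-residue mod 2713.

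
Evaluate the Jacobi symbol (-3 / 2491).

1

First reduce: -3 ≡ 2488 (mod 2491).
Pull out 2^3: since 2491 ≡ 3 (mod 8), (2/2491) = -1, so (2/2491)^3 = -1.
Reciprocity: 311 ≡ 3 and 2491 ≡ 3 (mod 4), so (311/2491) = −(2491/311).
Reduce top mod 311: now compute (3/311).
Reciprocity: 3 ≡ 3 and 311 ≡ 3 (mod 4), so (3/311) = −(311/3).
Reduce top mod 3: now compute (2/3).
Pull out 2: since 3 ≡ 3 (mod 8), (2/3) = -1.
Reached (1/3) = 1. Collecting the sign flips along the way, the symbol is +1.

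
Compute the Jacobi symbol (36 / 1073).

Pull out 2^2: since 1073 ≡ 1 (mod 8), (2/1073) = +1, so (2/1073)^2 = +1.
Reciprocity: 9 ≡ 1 and 1073 ≡ 1 (mod 4), so (9/1073) = +(1073/9).
Reduce top mod 9: now compute (2/9).
Pull out 2: since 9 ≡ 1 (mod 8), (2/9) = +1.
Reached (1/9) = 1. Collecting the sign flips along the way, the symbol is +1.

1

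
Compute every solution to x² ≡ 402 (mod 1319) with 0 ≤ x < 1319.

651, 668

Since 1319 ≡ 3 (mod 4), a square root of 402 is 402^((1319+1)/4) = 402^330 mod 1319.
Repeated squaring: 402^2≡686, 402^4≡1032, 402^8≡591, 402^16≡1065, 402^32≡1204, 402^64≡35, 402^128≡1225, 402^256≡922 (mod 1319).
402^330 = 402^(256+64+8+2) ≡ 651 (mod 1319).
Check: 651² = 423801 ≡ 402 (mod 1319). The two roots are 651 and 668.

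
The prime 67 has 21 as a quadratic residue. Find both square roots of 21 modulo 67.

Since 67 ≡ 3 (mod 4), a square root of 21 is 21^((67+1)/4) = 21^17 mod 67.
Repeated squaring: 21^2≡39, 21^4≡47, 21^8≡65, 21^16≡4 (mod 67).
21^17 = 21^(16+1) ≡ 17 (mod 67).
Check: 17² = 289 ≡ 21 (mod 67). The two roots are 17 and 50.

17, 50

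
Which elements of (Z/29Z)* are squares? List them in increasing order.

1,4,5,6,7,9,13,16,20,22,23,24,25,28

Square k = 1,…,14 (k and 29−k give the same square):
1²=1, 2²=4, 3²=9, 4²=16, 5²=25, 6²≡7, 7²≡20, 8²≡6, 9²≡23, 10²≡13, 11²≡5, 12²≡28, 13²≡24, 14²≡22 (mod 29).
So the quadratic residues mod 29 are {1, 4, 5, 6, 7, 9, 13, 16, 20, 22, 23, 24, 25, 28}.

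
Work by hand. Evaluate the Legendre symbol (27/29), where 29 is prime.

-1

Reciprocity: 27 ≡ 3 and 29 ≡ 1 (mod 4), so (27/29) = +(29/27).
Reduce top mod 27: now compute (2/27).
Pull out 2: since 27 ≡ 3 (mod 8), (2/27) = -1.
Reached (1/27) = 1. Collecting the sign flips along the way, the symbol is -1.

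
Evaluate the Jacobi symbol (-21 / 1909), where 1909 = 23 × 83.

First reduce: -21 ≡ 1888 (mod 1909).
Pull out 2^5: since 1909 ≡ 5 (mod 8), (2/1909) = -1, so (2/1909)^5 = -1.
Reciprocity: 59 ≡ 3 and 1909 ≡ 1 (mod 4), so (59/1909) = +(1909/59).
Reduce top mod 59: now compute (21/59).
Reciprocity: 21 ≡ 1 and 59 ≡ 3 (mod 4), so (21/59) = +(59/21).
Reduce top mod 21: now compute (17/21).
Reciprocity: 17 ≡ 1 and 21 ≡ 1 (mod 4), so (17/21) = +(21/17).
Reduce top mod 17: now compute (4/17).
Pull out 2^2: since 17 ≡ 1 (mod 8), (2/17) = +1, so (2/17)^2 = +1.
Reached (1/17) = 1. Collecting the sign flips along the way, the symbol is -1.

-1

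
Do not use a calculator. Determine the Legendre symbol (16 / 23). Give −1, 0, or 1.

1

Pull out 2^4: since 23 ≡ 7 (mod 8), (2/23) = +1, so (2/23)^4 = +1.
Reached (1/23) = 1. Collecting the sign flips along the way, the symbol is +1.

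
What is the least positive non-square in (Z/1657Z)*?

(2/1657) = +1, so 2 is a residue.
(3/1657) = +1, so 3 is a residue.
(4/1657) = +1, so 4 is a residue.
(5/1657) = −1, so 5 is the smallest positive non-residue mod 1657.

5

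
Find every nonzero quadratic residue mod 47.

1,2,3,4,6,7,8,9,12,14,16,17,18,21,24,25,27,28,32,34,36,37,42

Square k = 1,…,23 (k and 47−k give the same square):
1²=1, 2²=4, 3²=9, 4²=16, 5²=25, 6²=36, 7²≡2, 8²≡17, 9²≡34, 10²≡6, 11²≡27, 12²≡3, 13²≡28, 14²≡8, 15²≡37, 16²≡21, 17²≡7, 18²≡42, 19²≡32, 20²≡24, 21²≡18, 22²≡14, 23²≡12 (mod 47).
So the quadratic residues mod 47 are {1, 2, 3, 4, 6, 7, 8, 9, 12, 14, 16, 17, 18, 21, 24, 25, 27, 28, 32, 34, 36, 37, 42}.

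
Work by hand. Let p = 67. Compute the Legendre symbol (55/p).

Reciprocity: 55 ≡ 3 and 67 ≡ 3 (mod 4), so (55/67) = −(67/55).
Reduce top mod 55: now compute (12/55).
Pull out 2^2: since 55 ≡ 7 (mod 8), (2/55) = +1, so (2/55)^2 = +1.
Reciprocity: 3 ≡ 3 and 55 ≡ 3 (mod 4), so (3/55) = −(55/3).
Reduce top mod 3: now compute (1/3).
Reached (1/3) = 1. Collecting the sign flips along the way, the symbol is +1.

1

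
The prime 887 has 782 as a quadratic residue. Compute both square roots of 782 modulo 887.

356, 531

Since 887 ≡ 3 (mod 4), a square root of 782 is 782^((887+1)/4) = 782^222 mod 887.
Repeated squaring: 782^2≡381, 782^4≡580, 782^8≡227, 782^16≡83, 782^32≡680, 782^64≡273, 782^128≡21 (mod 887).
782^222 = 782^(128+64+16+8+4+2) ≡ 531 (mod 887).
Check: 531² = 281961 ≡ 782 (mod 887). The two roots are 356 and 531.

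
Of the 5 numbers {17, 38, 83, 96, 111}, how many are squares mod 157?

(17/157) = +1 → QR.
(38/157) = -1 → non-residue.
(83/157) = -1 → non-residue.
(96/157) = -1 → non-residue.
(111/157) = +1 → QR.
Total quadratic residues among the 5: 2.

2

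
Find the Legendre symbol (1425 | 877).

-1

First reduce: 1425 ≡ 548 (mod 877).
Pull out 2^2: since 877 ≡ 5 (mod 8), (2/877) = -1, so (2/877)^2 = +1.
Reciprocity: 137 ≡ 1 and 877 ≡ 1 (mod 4), so (137/877) = +(877/137).
Reduce top mod 137: now compute (55/137).
Reciprocity: 55 ≡ 3 and 137 ≡ 1 (mod 4), so (55/137) = +(137/55).
Reduce top mod 55: now compute (27/55).
Reciprocity: 27 ≡ 3 and 55 ≡ 3 (mod 4), so (27/55) = −(55/27).
Reduce top mod 27: now compute (1/27).
Reached (1/27) = 1. Collecting the sign flips along the way, the symbol is -1.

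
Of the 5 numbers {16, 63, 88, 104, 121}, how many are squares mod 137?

(16/137) = +1 → QR.
(63/137) = +1 → QR.
(88/137) = +1 → QR.
(104/137) = -1 → non-residue.
(121/137) = +1 → QR.
Total quadratic residues among the 5: 4.

4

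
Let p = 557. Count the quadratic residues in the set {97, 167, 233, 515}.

4

(97/557) = +1 → QR.
(167/557) = +1 → QR.
(233/557) = +1 → QR.
(515/557) = +1 → QR.
Total quadratic residues among the 4: 4.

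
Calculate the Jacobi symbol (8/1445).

-1

Pull out 2^3: since 1445 ≡ 5 (mod 8), (2/1445) = -1, so (2/1445)^3 = -1.
Reached (1/1445) = 1. Collecting the sign flips along the way, the symbol is -1.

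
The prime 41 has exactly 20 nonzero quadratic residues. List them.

Square k = 1,…,20 (k and 41−k give the same square):
1²=1, 2²=4, 3²=9, 4²=16, 5²=25, 6²=36, 7²≡8, 8²≡23, 9²≡40, 10²≡18, 11²≡39, 12²≡21, 13²≡5, 14²≡32, 15²≡20, 16²≡10, 17²≡2, 18²≡37, 19²≡33, 20²≡31 (mod 41).
So the quadratic residues mod 41 are {1, 2, 4, 5, 8, 9, 10, 16, 18, 20, 21, 23, 25, 31, 32, 33, 36, 37, 39, 40}.

1,2,4,5,8,9,10,16,18,20,21,23,25,31,32,33,36,37,39,40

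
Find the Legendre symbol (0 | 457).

Top reduces to 0: gcd > 1, so the symbol is 0.

0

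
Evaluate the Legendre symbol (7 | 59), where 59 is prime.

1

Euler's criterion: (7/59) ≡ 7^29 (mod 59).
7^2 ≡ 49 (mod 59)
7^4 ≡ 41 (mod 59)
7^8 ≡ 29 (mod 59)
7^16 ≡ 15 (mod 59)
7^29 = 7^(16+8+4+1) ≡ 1 (mod 59).
Result is 1, so (7/59) = 1.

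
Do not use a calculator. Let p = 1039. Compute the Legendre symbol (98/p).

Euler's criterion: (98/1039) ≡ 98^519 (mod 1039).
98^2 ≡ 253 (mod 1039)
98^4 ≡ 630 (mod 1039)
98^8 ≡ 2 (mod 1039)
98^16 ≡ 4 (mod 1039)
98^32 ≡ 16 (mod 1039)
98^64 ≡ 256 (mod 1039)
98^128 ≡ 79 (mod 1039)
98^256 ≡ 7 (mod 1039)
98^512 ≡ 49 (mod 1039)
98^519 = 98^(512+4+2+1) ≡ 1 (mod 1039).
Result is 1, so (98/1039) = 1.

1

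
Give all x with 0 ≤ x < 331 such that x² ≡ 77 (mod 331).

Since 331 ≡ 3 (mod 4), a square root of 77 is 77^((331+1)/4) = 77^83 mod 331.
Repeated squaring: 77^2≡302, 77^4≡179, 77^8≡265, 77^16≡53, 77^32≡161, 77^64≡103 (mod 331).
77^83 = 77^(64+16+2+1) ≡ 121 (mod 331).
Check: 121² = 14641 ≡ 77 (mod 331). The two roots are 121 and 210.

121, 210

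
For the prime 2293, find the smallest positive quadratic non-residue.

2

(2/2293) = −1, so 2 is the smallest positive non-residue mod 2293.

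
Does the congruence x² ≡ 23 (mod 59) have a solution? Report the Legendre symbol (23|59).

Euler's criterion: (23/59) ≡ 23^29 (mod 59).
23^2 ≡ 57 (mod 59)
23^4 ≡ 4 (mod 59)
23^8 ≡ 16 (mod 59)
23^16 ≡ 20 (mod 59)
23^29 = 23^(16+8+4+1) ≡ 58 (mod 59).
Result is 58 ≡ −1, so (23/59) = −1.

-1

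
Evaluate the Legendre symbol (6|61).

-1

Pull out 2: since 61 ≡ 5 (mod 8), (2/61) = -1.
Reciprocity: 3 ≡ 3 and 61 ≡ 1 (mod 4), so (3/61) = +(61/3).
Reduce top mod 3: now compute (1/3).
Reached (1/3) = 1. Collecting the sign flips along the way, the symbol is -1.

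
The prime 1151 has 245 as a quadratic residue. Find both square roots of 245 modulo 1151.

238, 913

Since 1151 ≡ 3 (mod 4), a square root of 245 is 245^((1151+1)/4) = 245^288 mod 1151.
Repeated squaring: 245^2≡173, 245^4≡3, 245^8≡9, 245^16≡81, 245^32≡806, 245^64≡472, 245^128≡641, 245^256≡1125 (mod 1151).
245^288 = 245^(256+32) ≡ 913 (mod 1151).
Check: 913² = 833569 ≡ 245 (mod 1151). The two roots are 238 and 913.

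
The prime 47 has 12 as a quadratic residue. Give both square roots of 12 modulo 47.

23, 24

Since 47 ≡ 3 (mod 4), a square root of 12 is 12^((47+1)/4) = 12^12 mod 47.
Repeated squaring: 12^2≡3, 12^4≡9, 12^8≡34 (mod 47).
12^12 = 12^(8+4) ≡ 24 (mod 47).
Check: 24² = 576 ≡ 12 (mod 47). The two roots are 23 and 24.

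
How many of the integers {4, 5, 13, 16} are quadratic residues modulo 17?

(4/17) = +1 → QR.
(5/17) = -1 → non-residue.
(13/17) = +1 → QR.
(16/17) = +1 → QR.
Total quadratic residues among the 4: 3.

3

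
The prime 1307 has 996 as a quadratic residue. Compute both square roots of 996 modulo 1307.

Since 1307 ≡ 3 (mod 4), a square root of 996 is 996^((1307+1)/4) = 996^327 mod 1307.
Repeated squaring: 996^2≡3, 996^4≡9, 996^8≡81, 996^16≡26, 996^32≡676, 996^64≡833, 996^128≡1179, 996^256≡700 (mod 1307).
996^327 = 996^(256+64+4+2+1) ≡ 542 (mod 1307).
Check: 542² = 293764 ≡ 996 (mod 1307). The two roots are 542 and 765.

542, 765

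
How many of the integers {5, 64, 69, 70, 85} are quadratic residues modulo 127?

3

(5/127) = -1 → non-residue.
(64/127) = +1 → QR.
(69/127) = +1 → QR.
(70/127) = +1 → QR.
(85/127) = -1 → non-residue.
Total quadratic residues among the 5: 3.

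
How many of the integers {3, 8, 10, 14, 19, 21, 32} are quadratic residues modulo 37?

3

(3/37) = +1 → QR.
(8/37) = -1 → non-residue.
(10/37) = +1 → QR.
(14/37) = -1 → non-residue.
(19/37) = -1 → non-residue.
(21/37) = +1 → QR.
(32/37) = -1 → non-residue.
Total quadratic residues among the 7: 3.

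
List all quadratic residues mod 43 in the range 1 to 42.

Square k = 1,…,21 (k and 43−k give the same square):
1²=1, 2²=4, 3²=9, 4²=16, 5²=25, 6²=36, 7²≡6, 8²≡21, 9²≡38, 10²≡14, 11²≡35, 12²≡15, 13²≡40, 14²≡24, 15²≡10, 16²≡41, 17²≡31, 18²≡23, 19²≡17, 20²≡13, 21²≡11 (mod 43).
So the quadratic residues mod 43 are {1, 4, 6, 9, 10, 11, 13, 14, 15, 16, 17, 21, 23, 24, 25, 31, 35, 36, 38, 40, 41}.

1,4,6,9,10,11,13,14,15,16,17,21,23,24,25,31,35,36,38,40,41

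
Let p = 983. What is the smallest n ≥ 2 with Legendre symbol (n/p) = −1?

5

(2/983) = +1, so 2 is a residue.
(3/983) = +1, so 3 is a residue.
(4/983) = +1, so 4 is a residue.
(5/983) = −1, so 5 is the smallest positive non-residue mod 983.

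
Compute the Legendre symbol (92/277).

1

Pull out 2^2: since 277 ≡ 5 (mod 8), (2/277) = -1, so (2/277)^2 = +1.
Reciprocity: 23 ≡ 3 and 277 ≡ 1 (mod 4), so (23/277) = +(277/23).
Reduce top mod 23: now compute (1/23).
Reached (1/23) = 1. Collecting the sign flips along the way, the symbol is +1.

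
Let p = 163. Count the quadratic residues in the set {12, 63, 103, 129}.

(12/163) = -1 → non-residue.
(63/163) = -1 → non-residue.
(103/163) = -1 → non-residue.
(129/163) = -1 → non-residue.
Total quadratic residues among the 4: 0.

0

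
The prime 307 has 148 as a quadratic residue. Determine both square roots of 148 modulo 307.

Since 307 ≡ 3 (mod 4), a square root of 148 is 148^((307+1)/4) = 148^77 mod 307.
Repeated squaring: 148^2≡107, 148^4≡90, 148^8≡118, 148^16≡109, 148^32≡215, 148^64≡175 (mod 307).
148^77 = 148^(64+8+4+1) ≡ 122 (mod 307).
Check: 122² = 14884 ≡ 148 (mod 307). The two roots are 122 and 185.

122, 185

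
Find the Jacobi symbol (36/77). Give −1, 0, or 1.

1

Pull out 2^2: since 77 ≡ 5 (mod 8), (2/77) = -1, so (2/77)^2 = +1.
Reciprocity: 9 ≡ 1 and 77 ≡ 1 (mod 4), so (9/77) = +(77/9).
Reduce top mod 9: now compute (5/9).
Reciprocity: 5 ≡ 1 and 9 ≡ 1 (mod 4), so (5/9) = +(9/5).
Reduce top mod 5: now compute (4/5).
Pull out 2^2: since 5 ≡ 5 (mod 8), (2/5) = -1, so (2/5)^2 = +1.
Reached (1/5) = 1. Collecting the sign flips along the way, the symbol is +1.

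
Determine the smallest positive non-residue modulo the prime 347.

(2/347) = −1, so 2 is the smallest positive non-residue mod 347.

2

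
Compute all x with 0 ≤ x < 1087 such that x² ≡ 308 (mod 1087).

Since 1087 ≡ 3 (mod 4), a square root of 308 is 308^((1087+1)/4) = 308^272 mod 1087.
Repeated squaring: 308^2≡295, 308^4≡65, 308^8≡964, 308^16≡998, 308^32≡312, 308^64≡601, 308^128≡317, 308^256≡485 (mod 1087).
308^272 = 308^(256+16) ≡ 315 (mod 1087).
Check: 315² = 99225 ≡ 308 (mod 1087). The two roots are 315 and 772.

315, 772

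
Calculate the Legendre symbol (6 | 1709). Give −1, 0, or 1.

Pull out 2: since 1709 ≡ 5 (mod 8), (2/1709) = -1.
Reciprocity: 3 ≡ 3 and 1709 ≡ 1 (mod 4), so (3/1709) = +(1709/3).
Reduce top mod 3: now compute (2/3).
Pull out 2: since 3 ≡ 3 (mod 8), (2/3) = -1.
Reached (1/3) = 1. Collecting the sign flips along the way, the symbol is +1.

1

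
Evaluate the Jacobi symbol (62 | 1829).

0

Pull out 2: since 1829 ≡ 5 (mod 8), (2/1829) = -1.
Reciprocity: 31 ≡ 3 and 1829 ≡ 1 (mod 4), so (31/1829) = +(1829/31).
Reduce top mod 31: now compute (0/31).
Top reduces to 0: gcd > 1, so the symbol is 0.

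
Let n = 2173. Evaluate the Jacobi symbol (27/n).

1

Reciprocity: 27 ≡ 3 and 2173 ≡ 1 (mod 4), so (27/2173) = +(2173/27).
Reduce top mod 27: now compute (13/27).
Reciprocity: 13 ≡ 1 and 27 ≡ 3 (mod 4), so (13/27) = +(27/13).
Reduce top mod 13: now compute (1/13).
Reached (1/13) = 1. Collecting the sign flips along the way, the symbol is +1.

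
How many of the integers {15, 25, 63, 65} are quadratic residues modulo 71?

(15/71) = +1 → QR.
(25/71) = +1 → QR.
(63/71) = -1 → non-residue.
(65/71) = -1 → non-residue.
Total quadratic residues among the 4: 2.

2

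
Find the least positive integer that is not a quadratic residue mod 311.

(2/311) = +1, so 2 is a residue.
(3/311) = +1, so 3 is a residue.
(4/311) = +1, so 4 is a residue.
(5/311) = +1, so 5 is a residue.
(6/311) = +1, so 6 is a residue.
(7/311) = +1, so 7 is a residue.
(8/311) = +1, so 8 is a residue.
(9/311) = +1, so 9 is a residue.
(10/311) = +1, so 10 is a residue.
(11/311) = −1, so 11 is the smallest positive non-residue mod 311.

11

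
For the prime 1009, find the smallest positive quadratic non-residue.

(2/1009) = +1, so 2 is a residue.
(3/1009) = +1, so 3 is a residue.
(4/1009) = +1, so 4 is a residue.
(5/1009) = +1, so 5 is a residue.
(6/1009) = +1, so 6 is a residue.
(7/1009) = +1, so 7 is a residue.
(8/1009) = +1, so 8 is a residue.
(9/1009) = +1, so 9 is a residue.
(10/1009) = +1, so 10 is a residue.
(11/1009) = −1, so 11 is the smallest positive non-residue mod 1009.

11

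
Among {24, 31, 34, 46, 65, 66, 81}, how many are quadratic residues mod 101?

4

(24/101) = +1 → QR.
(31/101) = +1 → QR.
(34/101) = -1 → non-residue.
(46/101) = -1 → non-residue.
(65/101) = +1 → QR.
(66/101) = -1 → non-residue.
(81/101) = +1 → QR.
Total quadratic residues among the 7: 4.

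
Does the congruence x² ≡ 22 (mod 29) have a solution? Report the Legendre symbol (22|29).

Pull out 2: since 29 ≡ 5 (mod 8), (2/29) = -1.
Reciprocity: 11 ≡ 3 and 29 ≡ 1 (mod 4), so (11/29) = +(29/11).
Reduce top mod 11: now compute (7/11).
Reciprocity: 7 ≡ 3 and 11 ≡ 3 (mod 4), so (7/11) = −(11/7).
Reduce top mod 7: now compute (4/7).
Pull out 2^2: since 7 ≡ 7 (mod 8), (2/7) = +1, so (2/7)^2 = +1.
Reached (1/7) = 1. Collecting the sign flips along the way, the symbol is +1.

1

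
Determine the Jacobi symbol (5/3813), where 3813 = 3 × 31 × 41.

Reciprocity: 5 ≡ 1 and 3813 ≡ 1 (mod 4), so (5/3813) = +(3813/5).
Reduce top mod 5: now compute (3/5).
Reciprocity: 3 ≡ 3 and 5 ≡ 1 (mod 4), so (3/5) = +(5/3).
Reduce top mod 3: now compute (2/3).
Pull out 2: since 3 ≡ 3 (mod 8), (2/3) = -1.
Reached (1/3) = 1. Collecting the sign flips along the way, the symbol is -1.

-1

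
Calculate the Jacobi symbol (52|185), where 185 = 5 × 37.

1

Pull out 2^2: since 185 ≡ 1 (mod 8), (2/185) = +1, so (2/185)^2 = +1.
Reciprocity: 13 ≡ 1 and 185 ≡ 1 (mod 4), so (13/185) = +(185/13).
Reduce top mod 13: now compute (3/13).
Reciprocity: 3 ≡ 3 and 13 ≡ 1 (mod 4), so (3/13) = +(13/3).
Reduce top mod 3: now compute (1/3).
Reached (1/3) = 1. Collecting the sign flips along the way, the symbol is +1.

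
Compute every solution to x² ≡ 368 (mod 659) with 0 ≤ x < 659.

Since 659 ≡ 3 (mod 4), a square root of 368 is 368^((659+1)/4) = 368^165 mod 659.
Repeated squaring: 368^2≡329, 368^4≡165, 368^8≡206, 368^16≡260, 368^32≡382, 368^64≡285, 368^128≡168 (mod 659).
368^165 = 368^(128+32+4+1) ≡ 211 (mod 659).
Check: 211² = 44521 ≡ 368 (mod 659). The two roots are 211 and 448.

211, 448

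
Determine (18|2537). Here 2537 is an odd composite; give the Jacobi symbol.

1

Pull out 2: since 2537 ≡ 1 (mod 8), (2/2537) = +1.
Reciprocity: 9 ≡ 1 and 2537 ≡ 1 (mod 4), so (9/2537) = +(2537/9).
Reduce top mod 9: now compute (8/9).
Pull out 2^3: since 9 ≡ 1 (mod 8), (2/9) = +1, so (2/9)^3 = +1.
Reached (1/9) = 1. Collecting the sign flips along the way, the symbol is +1.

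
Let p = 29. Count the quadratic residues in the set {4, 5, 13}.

3

(4/29) = +1 → QR.
(5/29) = +1 → QR.
(13/29) = +1 → QR.
Total quadratic residues among the 3: 3.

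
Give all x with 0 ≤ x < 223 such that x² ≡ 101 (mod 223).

Since 223 ≡ 3 (mod 4), a square root of 101 is 101^((223+1)/4) = 101^56 mod 223.
Repeated squaring: 101^2≡166, 101^4≡127, 101^8≡73, 101^16≡200, 101^32≡83 (mod 223).
101^56 = 101^(32+16+8) ≡ 18 (mod 223).
Check: 18² = 324 ≡ 101 (mod 223). The two roots are 18 and 205.

18, 205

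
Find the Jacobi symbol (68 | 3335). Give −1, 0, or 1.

-1

Pull out 2^2: since 3335 ≡ 7 (mod 8), (2/3335) = +1, so (2/3335)^2 = +1.
Reciprocity: 17 ≡ 1 and 3335 ≡ 3 (mod 4), so (17/3335) = +(3335/17).
Reduce top mod 17: now compute (3/17).
Reciprocity: 3 ≡ 3 and 17 ≡ 1 (mod 4), so (3/17) = +(17/3).
Reduce top mod 3: now compute (2/3).
Pull out 2: since 3 ≡ 3 (mod 8), (2/3) = -1.
Reached (1/3) = 1. Collecting the sign flips along the way, the symbol is -1.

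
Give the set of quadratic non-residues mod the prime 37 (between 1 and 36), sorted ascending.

Square k = 1,…,18 (k and 37−k give the same square):
1²=1, 2²=4, 3²=9, 4²=16, 5²=25, 6²=36, 7²≡12, 8²≡27, 9²≡7, 10²≡26, 11²≡10, 12²≡33, 13²≡21, 14²≡11, 15²≡3, 16²≡34, 17²≡30, 18²≡28 (mod 37).
The residues are {1, 3, 4, 7, 9, 10, 11, 12, 16, 21, 25, 26, 27, 28, 30, 33, 34, 36}; the non-residues are the remaining 18 nonzero classes.

2, 5, 6, 8, 13, 14, 15, 17, 18, 19, 20, 22, 23, 24, 29, 31, 32, 35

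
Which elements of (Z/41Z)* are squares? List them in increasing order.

1 2 4 5 8 9 10 16 18 20 21 23 25 31 32 33 36 37 39 40

Square k = 1,…,20 (k and 41−k give the same square):
1²=1, 2²=4, 3²=9, 4²=16, 5²=25, 6²=36, 7²≡8, 8²≡23, 9²≡40, 10²≡18, 11²≡39, 12²≡21, 13²≡5, 14²≡32, 15²≡20, 16²≡10, 17²≡2, 18²≡37, 19²≡33, 20²≡31 (mod 41).
So the quadratic residues mod 41 are {1, 2, 4, 5, 8, 9, 10, 16, 18, 20, 21, 23, 25, 31, 32, 33, 36, 37, 39, 40}.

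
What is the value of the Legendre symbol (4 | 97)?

Euler's criterion: (4/97) ≡ 4^48 (mod 97).
4^2 ≡ 16 (mod 97)
4^4 ≡ 62 (mod 97)
4^8 ≡ 61 (mod 97)
4^16 ≡ 35 (mod 97)
4^32 ≡ 61 (mod 97)
4^48 = 4^(32+16) ≡ 1 (mod 97).
Result is 1, so (4/97) = 1.

1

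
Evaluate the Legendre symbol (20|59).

1

Euler's criterion: (20/59) ≡ 20^29 (mod 59).
20^2 ≡ 46 (mod 59)
20^4 ≡ 51 (mod 59)
20^8 ≡ 5 (mod 59)
20^16 ≡ 25 (mod 59)
20^29 = 20^(16+8+4+1) ≡ 1 (mod 59).
Result is 1, so (20/59) = 1.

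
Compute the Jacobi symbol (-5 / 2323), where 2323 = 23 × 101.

First reduce: -5 ≡ 2318 (mod 2323).
Pull out 2: since 2323 ≡ 3 (mod 8), (2/2323) = -1.
Reciprocity: 1159 ≡ 3 and 2323 ≡ 3 (mod 4), so (1159/2323) = −(2323/1159).
Reduce top mod 1159: now compute (5/1159).
Reciprocity: 5 ≡ 1 and 1159 ≡ 3 (mod 4), so (5/1159) = +(1159/5).
Reduce top mod 5: now compute (4/5).
Pull out 2^2: since 5 ≡ 5 (mod 8), (2/5) = -1, so (2/5)^2 = +1.
Reached (1/5) = 1. Collecting the sign flips along the way, the symbol is +1.

1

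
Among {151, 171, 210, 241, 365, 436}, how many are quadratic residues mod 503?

0

(151/503) = -1 → non-residue.
(171/503) = -1 → non-residue.
(210/503) = -1 → non-residue.
(241/503) = -1 → non-residue.
(365/503) = -1 → non-residue.
(436/503) = -1 → non-residue.
Total quadratic residues among the 6: 0.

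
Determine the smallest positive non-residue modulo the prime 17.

3

(2/17) = +1, so 2 is a residue.
(3/17) = −1, so 3 is the smallest positive non-residue mod 17.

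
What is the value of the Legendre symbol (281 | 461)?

1

Euler's criterion: (281/461) ≡ 281^230 (mod 461).
281^2 ≡ 130 (mod 461)
281^4 ≡ 304 (mod 461)
281^8 ≡ 216 (mod 461)
281^16 ≡ 95 (mod 461)
281^32 ≡ 266 (mod 461)
281^64 ≡ 223 (mod 461)
281^128 ≡ 402 (mod 461)
281^230 = 281^(128+64+32+4+2) ≡ 1 (mod 461).
Result is 1, so (281/461) = 1.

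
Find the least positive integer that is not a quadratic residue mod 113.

(2/113) = +1, so 2 is a residue.
(3/113) = −1, so 3 is the smallest positive non-residue mod 113.

3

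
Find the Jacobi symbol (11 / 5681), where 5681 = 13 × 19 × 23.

Reciprocity: 11 ≡ 3 and 5681 ≡ 1 (mod 4), so (11/5681) = +(5681/11).
Reduce top mod 11: now compute (5/11).
Reciprocity: 5 ≡ 1 and 11 ≡ 3 (mod 4), so (5/11) = +(11/5).
Reduce top mod 5: now compute (1/5).
Reached (1/5) = 1. Collecting the sign flips along the way, the symbol is +1.

1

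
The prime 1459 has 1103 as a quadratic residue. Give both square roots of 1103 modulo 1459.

418, 1041

Since 1459 ≡ 3 (mod 4), a square root of 1103 is 1103^((1459+1)/4) = 1103^365 mod 1459.
Repeated squaring: 1103^2≡1262, 1103^4≡875, 1103^8≡1109, 1103^16≡1403, 1103^32≡218, 1103^64≡836, 1103^128≡35, 1103^256≡1225 (mod 1459).
1103^365 = 1103^(256+64+32+8+4+1) ≡ 1041 (mod 1459).
Check: 1041² = 1083681 ≡ 1103 (mod 1459). The two roots are 418 and 1041.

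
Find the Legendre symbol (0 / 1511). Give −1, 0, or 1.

0

Top reduces to 0: gcd > 1, so the symbol is 0.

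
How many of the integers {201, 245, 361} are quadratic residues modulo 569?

2

(201/569) = -1 → non-residue.
(245/569) = +1 → QR.
(361/569) = +1 → QR.
Total quadratic residues among the 3: 2.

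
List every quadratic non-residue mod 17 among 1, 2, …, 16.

3 5 6 7 10 11 12 14

Square k = 1,…,8 (k and 17−k give the same square):
1²=1, 2²=4, 3²=9, 4²=16, 5²≡8, 6²≡2, 7²≡15, 8²≡13 (mod 17).
The residues are {1, 2, 4, 8, 9, 13, 15, 16}; the non-residues are the remaining 8 nonzero classes.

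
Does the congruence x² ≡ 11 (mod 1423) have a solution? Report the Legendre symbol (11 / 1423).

Reciprocity: 11 ≡ 3 and 1423 ≡ 3 (mod 4), so (11/1423) = −(1423/11).
Reduce top mod 11: now compute (4/11).
Pull out 2^2: since 11 ≡ 3 (mod 8), (2/11) = -1, so (2/11)^2 = +1.
Reached (1/11) = 1. Collecting the sign flips along the way, the symbol is -1.

-1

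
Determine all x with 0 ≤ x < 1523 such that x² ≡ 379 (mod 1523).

555, 968

Since 1523 ≡ 3 (mod 4), a square root of 379 is 379^((1523+1)/4) = 379^381 mod 1523.
Repeated squaring: 379^2≡479, 379^4≡991, 379^8≡1269, 379^16≡550, 379^32≡946, 379^64≡915, 379^128≡1098, 379^256≡911 (mod 1523).
379^381 = 379^(256+64+32+16+8+4+1) ≡ 555 (mod 1523).
Check: 555² = 308025 ≡ 379 (mod 1523). The two roots are 555 and 968.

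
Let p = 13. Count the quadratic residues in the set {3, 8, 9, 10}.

(3/13) = +1 → QR.
(8/13) = -1 → non-residue.
(9/13) = +1 → QR.
(10/13) = +1 → QR.
Total quadratic residues among the 4: 3.

3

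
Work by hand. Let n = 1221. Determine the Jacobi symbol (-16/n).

1

First reduce: -16 ≡ 1205 (mod 1221).
Reciprocity: 1205 ≡ 1 and 1221 ≡ 1 (mod 4), so (1205/1221) = +(1221/1205).
Reduce top mod 1205: now compute (16/1205).
Pull out 2^4: since 1205 ≡ 5 (mod 8), (2/1205) = -1, so (2/1205)^4 = +1.
Reached (1/1205) = 1. Collecting the sign flips along the way, the symbol is +1.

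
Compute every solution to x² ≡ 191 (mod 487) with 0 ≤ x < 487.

Since 487 ≡ 3 (mod 4), a square root of 191 is 191^((487+1)/4) = 191^122 mod 487.
Repeated squaring: 191^2≡443, 191^4≡475, 191^8≡144, 191^16≡282, 191^32≡143, 191^64≡482 (mod 487).
191^122 = 191^(64+32+16+8+2) ≡ 60 (mod 487).
Check: 60² = 3600 ≡ 191 (mod 487). The two roots are 60 and 427.

60, 427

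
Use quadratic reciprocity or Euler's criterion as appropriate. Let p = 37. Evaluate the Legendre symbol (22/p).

Pull out 2: since 37 ≡ 5 (mod 8), (2/37) = -1.
Reciprocity: 11 ≡ 3 and 37 ≡ 1 (mod 4), so (11/37) = +(37/11).
Reduce top mod 11: now compute (4/11).
Pull out 2^2: since 11 ≡ 3 (mod 8), (2/11) = -1, so (2/11)^2 = +1.
Reached (1/11) = 1. Collecting the sign flips along the way, the symbol is -1.

-1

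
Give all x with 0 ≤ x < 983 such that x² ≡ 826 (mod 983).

Since 983 ≡ 3 (mod 4), a square root of 826 is 826^((983+1)/4) = 826^246 mod 983.
Repeated squaring: 826^2≡74, 826^4≡561, 826^8≡161, 826^16≡363, 826^32≡47, 826^64≡243, 826^128≡69 (mod 983).
826^246 = 826^(128+64+32+16+4+2) ≡ 82 (mod 983).
Check: 82² = 6724 ≡ 826 (mod 983). The two roots are 82 and 901.

82, 901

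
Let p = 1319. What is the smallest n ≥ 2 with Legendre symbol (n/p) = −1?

13

(2/1319) = +1, so 2 is a residue.
(3/1319) = +1, so 3 is a residue.
(4/1319) = +1, so 4 is a residue.
(5/1319) = +1, so 5 is a residue.
(6/1319) = +1, so 6 is a residue.
(7/1319) = +1, so 7 is a residue.
(8/1319) = +1, so 8 is a residue.
(9/1319) = +1, so 9 is a residue.
(10/1319) = +1, so 10 is a residue.
(11/1319) = +1, so 11 is a residue.
(12/1319) = +1, so 12 is a residue.
(13/1319) = −1, so 13 is the smallest positive non-residue mod 1319.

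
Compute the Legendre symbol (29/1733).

1

Reciprocity: 29 ≡ 1 and 1733 ≡ 1 (mod 4), so (29/1733) = +(1733/29).
Reduce top mod 29: now compute (22/29).
Pull out 2: since 29 ≡ 5 (mod 8), (2/29) = -1.
Reciprocity: 11 ≡ 3 and 29 ≡ 1 (mod 4), so (11/29) = +(29/11).
Reduce top mod 11: now compute (7/11).
Reciprocity: 7 ≡ 3 and 11 ≡ 3 (mod 4), so (7/11) = −(11/7).
Reduce top mod 7: now compute (4/7).
Pull out 2^2: since 7 ≡ 7 (mod 8), (2/7) = +1, so (2/7)^2 = +1.
Reached (1/7) = 1. Collecting the sign flips along the way, the symbol is +1.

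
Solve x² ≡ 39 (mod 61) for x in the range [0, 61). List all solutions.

61 ≡ 1 (mod 4), so we find a root by search.
Trying successive values, 10² = 100 ≡ 39 (mod 61). The other root is 61 − 10 = 51.

10, 51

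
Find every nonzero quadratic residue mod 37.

Square k = 1,…,18 (k and 37−k give the same square):
1²=1, 2²=4, 3²=9, 4²=16, 5²=25, 6²=36, 7²≡12, 8²≡27, 9²≡7, 10²≡26, 11²≡10, 12²≡33, 13²≡21, 14²≡11, 15²≡3, 16²≡34, 17²≡30, 18²≡28 (mod 37).
So the quadratic residues mod 37 are {1, 3, 4, 7, 9, 10, 11, 12, 16, 21, 25, 26, 27, 28, 30, 33, 34, 36}.

1, 3, 4, 7, 9, 10, 11, 12, 16, 21, 25, 26, 27, 28, 30, 33, 34, 36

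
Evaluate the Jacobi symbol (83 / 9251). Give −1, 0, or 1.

Reciprocity: 83 ≡ 3 and 9251 ≡ 3 (mod 4), so (83/9251) = −(9251/83).
Reduce top mod 83: now compute (38/83).
Pull out 2: since 83 ≡ 3 (mod 8), (2/83) = -1.
Reciprocity: 19 ≡ 3 and 83 ≡ 3 (mod 4), so (19/83) = −(83/19).
Reduce top mod 19: now compute (7/19).
Reciprocity: 7 ≡ 3 and 19 ≡ 3 (mod 4), so (7/19) = −(19/7).
Reduce top mod 7: now compute (5/7).
Reciprocity: 5 ≡ 1 and 7 ≡ 3 (mod 4), so (5/7) = +(7/5).
Reduce top mod 5: now compute (2/5).
Pull out 2: since 5 ≡ 5 (mod 8), (2/5) = -1.
Reached (1/5) = 1. Collecting the sign flips along the way, the symbol is -1.

-1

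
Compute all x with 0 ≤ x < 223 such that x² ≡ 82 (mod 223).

64, 159

Since 223 ≡ 3 (mod 4), a square root of 82 is 82^((223+1)/4) = 82^56 mod 223.
Repeated squaring: 82^2≡34, 82^4≡41, 82^8≡120, 82^16≡128, 82^32≡105 (mod 223).
82^56 = 82^(32+16+8) ≡ 64 (mod 223).
Check: 64² = 4096 ≡ 82 (mod 223). The two roots are 64 and 159.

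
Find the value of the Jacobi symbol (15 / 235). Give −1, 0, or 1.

Reciprocity: 15 ≡ 3 and 235 ≡ 3 (mod 4), so (15/235) = −(235/15).
Reduce top mod 15: now compute (10/15).
Pull out 2: since 15 ≡ 7 (mod 8), (2/15) = +1.
Reciprocity: 5 ≡ 1 and 15 ≡ 3 (mod 4), so (5/15) = +(15/5).
Reduce top mod 5: now compute (0/5).
Top reduces to 0: gcd > 1, so the symbol is 0.

0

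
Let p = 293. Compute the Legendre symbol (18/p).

-1

Pull out 2: since 293 ≡ 5 (mod 8), (2/293) = -1.
Reciprocity: 9 ≡ 1 and 293 ≡ 1 (mod 4), so (9/293) = +(293/9).
Reduce top mod 9: now compute (5/9).
Reciprocity: 5 ≡ 1 and 9 ≡ 1 (mod 4), so (5/9) = +(9/5).
Reduce top mod 5: now compute (4/5).
Pull out 2^2: since 5 ≡ 5 (mod 8), (2/5) = -1, so (2/5)^2 = +1.
Reached (1/5) = 1. Collecting the sign flips along the way, the symbol is -1.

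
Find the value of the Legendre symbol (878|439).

0

First reduce: 878 ≡ 0 (mod 439).
Top reduces to 0: gcd > 1, so the symbol is 0.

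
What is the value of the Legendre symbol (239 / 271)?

-1

Euler's criterion: (239/271) ≡ 239^135 (mod 271).
239^2 ≡ 211 (mod 271)
239^4 ≡ 77 (mod 271)
239^8 ≡ 238 (mod 271)
239^16 ≡ 5 (mod 271)
239^32 ≡ 25 (mod 271)
239^64 ≡ 83 (mod 271)
239^128 ≡ 114 (mod 271)
239^135 = 239^(128+4+2+1) ≡ 270 (mod 271).
Result is 270 ≡ −1, so (239/271) = −1.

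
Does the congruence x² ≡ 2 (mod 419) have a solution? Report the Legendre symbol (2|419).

Euler's criterion: (2/419) ≡ 2^209 (mod 419).
2^2 ≡ 4 (mod 419)
2^4 ≡ 16 (mod 419)
2^8 ≡ 256 (mod 419)
2^16 ≡ 172 (mod 419)
2^32 ≡ 254 (mod 419)
2^64 ≡ 409 (mod 419)
2^128 ≡ 100 (mod 419)
2^209 = 2^(128+64+16+1) ≡ 418 (mod 419).
Result is 418 ≡ −1, so (2/419) = −1.

-1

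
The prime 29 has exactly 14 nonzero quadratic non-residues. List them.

2, 3, 8, 10, 11, 12, 14, 15, 17, 18, 19, 21, 26, 27

Square k = 1,…,14 (k and 29−k give the same square):
1²=1, 2²=4, 3²=9, 4²=16, 5²=25, 6²≡7, 7²≡20, 8²≡6, 9²≡23, 10²≡13, 11²≡5, 12²≡28, 13²≡24, 14²≡22 (mod 29).
The residues are {1, 4, 5, 6, 7, 9, 13, 16, 20, 22, 23, 24, 25, 28}; the non-residues are the remaining 14 nonzero classes.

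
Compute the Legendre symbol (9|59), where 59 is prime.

1

Reciprocity: 9 ≡ 1 and 59 ≡ 3 (mod 4), so (9/59) = +(59/9).
Reduce top mod 9: now compute (5/9).
Reciprocity: 5 ≡ 1 and 9 ≡ 1 (mod 4), so (5/9) = +(9/5).
Reduce top mod 5: now compute (4/5).
Pull out 2^2: since 5 ≡ 5 (mod 8), (2/5) = -1, so (2/5)^2 = +1.
Reached (1/5) = 1. Collecting the sign flips along the way, the symbol is +1.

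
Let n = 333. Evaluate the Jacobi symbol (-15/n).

0

First reduce: -15 ≡ 318 (mod 333).
Pull out 2: since 333 ≡ 5 (mod 8), (2/333) = -1.
Reciprocity: 159 ≡ 3 and 333 ≡ 1 (mod 4), so (159/333) = +(333/159).
Reduce top mod 159: now compute (15/159).
Reciprocity: 15 ≡ 3 and 159 ≡ 3 (mod 4), so (15/159) = −(159/15).
Reduce top mod 15: now compute (9/15).
Reciprocity: 9 ≡ 1 and 15 ≡ 3 (mod 4), so (9/15) = +(15/9).
Reduce top mod 9: now compute (6/9).
Pull out 2: since 9 ≡ 1 (mod 8), (2/9) = +1.
Reciprocity: 3 ≡ 3 and 9 ≡ 1 (mod 4), so (3/9) = +(9/3).
Reduce top mod 3: now compute (0/3).
Top reduces to 0: gcd > 1, so the symbol is 0.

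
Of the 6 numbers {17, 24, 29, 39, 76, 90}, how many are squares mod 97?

1

(17/97) = -1 → non-residue.
(24/97) = +1 → QR.
(29/97) = -1 → non-residue.
(39/97) = -1 → non-residue.
(76/97) = -1 → non-residue.
(90/97) = -1 → non-residue.
Total quadratic residues among the 6: 1.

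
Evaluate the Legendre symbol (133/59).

1

First reduce: 133 ≡ 15 (mod 59).
Reciprocity: 15 ≡ 3 and 59 ≡ 3 (mod 4), so (15/59) = −(59/15).
Reduce top mod 15: now compute (14/15).
Pull out 2: since 15 ≡ 7 (mod 8), (2/15) = +1.
Reciprocity: 7 ≡ 3 and 15 ≡ 3 (mod 4), so (7/15) = −(15/7).
Reduce top mod 7: now compute (1/7).
Reached (1/7) = 1. Collecting the sign flips along the way, the symbol is +1.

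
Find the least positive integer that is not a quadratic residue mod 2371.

(2/2371) = −1, so 2 is the smallest positive non-residue mod 2371.

2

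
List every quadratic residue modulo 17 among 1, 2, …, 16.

Square k = 1,…,8 (k and 17−k give the same square):
1²=1, 2²=4, 3²=9, 4²=16, 5²≡8, 6²≡2, 7²≡15, 8²≡13 (mod 17).
So the quadratic residues mod 17 are {1, 2, 4, 8, 9, 13, 15, 16}.

1 2 4 8 9 13 15 16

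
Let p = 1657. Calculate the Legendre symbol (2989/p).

-1

First reduce: 2989 ≡ 1332 (mod 1657).
Pull out 2^2: since 1657 ≡ 1 (mod 8), (2/1657) = +1, so (2/1657)^2 = +1.
Reciprocity: 333 ≡ 1 and 1657 ≡ 1 (mod 4), so (333/1657) = +(1657/333).
Reduce top mod 333: now compute (325/333).
Reciprocity: 325 ≡ 1 and 333 ≡ 1 (mod 4), so (325/333) = +(333/325).
Reduce top mod 325: now compute (8/325).
Pull out 2^3: since 325 ≡ 5 (mod 8), (2/325) = -1, so (2/325)^3 = -1.
Reached (1/325) = 1. Collecting the sign flips along the way, the symbol is -1.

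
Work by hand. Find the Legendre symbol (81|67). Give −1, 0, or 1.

First reduce: 81 ≡ 14 (mod 67).
Pull out 2: since 67 ≡ 3 (mod 8), (2/67) = -1.
Reciprocity: 7 ≡ 3 and 67 ≡ 3 (mod 4), so (7/67) = −(67/7).
Reduce top mod 7: now compute (4/7).
Pull out 2^2: since 7 ≡ 7 (mod 8), (2/7) = +1, so (2/7)^2 = +1.
Reached (1/7) = 1. Collecting the sign flips along the way, the symbol is +1.

1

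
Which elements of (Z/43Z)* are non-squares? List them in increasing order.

Square k = 1,…,21 (k and 43−k give the same square):
1²=1, 2²=4, 3²=9, 4²=16, 5²=25, 6²=36, 7²≡6, 8²≡21, 9²≡38, 10²≡14, 11²≡35, 12²≡15, 13²≡40, 14²≡24, 15²≡10, 16²≡41, 17²≡31, 18²≡23, 19²≡17, 20²≡13, 21²≡11 (mod 43).
The residues are {1, 4, 6, 9, 10, 11, 13, 14, 15, 16, 17, 21, 23, 24, 25, 31, 35, 36, 38, 40, 41}; the non-residues are the remaining 21 nonzero classes.

2 3 5 7 8 12 18 19 20 22 26 27 28 29 30 32 33 34 37 39 42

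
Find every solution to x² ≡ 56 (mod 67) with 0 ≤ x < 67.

Since 67 ≡ 3 (mod 4), a square root of 56 is 56^((67+1)/4) = 56^17 mod 67.
Repeated squaring: 56^2≡54, 56^4≡35, 56^8≡19, 56^16≡26 (mod 67).
56^17 = 56^(16+1) ≡ 49 (mod 67).
Check: 49² = 2401 ≡ 56 (mod 67). The two roots are 18 and 49.

18, 49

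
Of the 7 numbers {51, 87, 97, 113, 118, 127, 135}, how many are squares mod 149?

(51/149) = -1 → non-residue.
(87/149) = -1 → non-residue.
(97/149) = -1 → non-residue.
(113/149) = +1 → QR.
(118/149) = +1 → QR.
(127/149) = +1 → QR.
(135/149) = -1 → non-residue.
Total quadratic residues among the 7: 3.

3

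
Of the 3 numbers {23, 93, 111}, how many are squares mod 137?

(23/137) = -1 → non-residue.
(93/137) = +1 → QR.
(111/137) = -1 → non-residue.
Total quadratic residues among the 3: 1.

1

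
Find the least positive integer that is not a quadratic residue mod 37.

(2/37) = −1, so 2 is the smallest positive non-residue mod 37.

2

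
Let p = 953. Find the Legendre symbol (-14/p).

Euler's criterion: (-14/953) ≡ 939^476 (mod 953).
939^2 ≡ 196 (mod 953)
939^4 ≡ 296 (mod 953)
939^8 ≡ 893 (mod 953)
939^16 ≡ 741 (mod 953)
939^32 ≡ 153 (mod 953)
939^64 ≡ 537 (mod 953)
939^128 ≡ 563 (mod 953)
939^256 ≡ 573 (mod 953)
939^476 = 939^(256+128+64+16+8+4) ≡ 1 (mod 953).
Result is 1, so (-14/953) = 1.

1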